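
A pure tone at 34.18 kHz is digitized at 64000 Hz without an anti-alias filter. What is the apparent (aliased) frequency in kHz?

29.82 kHz

Nyquist = 64,000/2 = 32,000 Hz; 34,180 Hz exceeds it.
Alias = |34,180 − 1×64,000| = |34,180 − 64,000| = 29,820 Hz = 29.82 kHz.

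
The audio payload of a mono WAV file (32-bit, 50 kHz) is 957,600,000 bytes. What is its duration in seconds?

Byte rate = 50,000 × 4 × 1 = 200,000 bytes/s.
Duration = 957,600,000 / 200,000 = 4,788 s.

4,788 seconds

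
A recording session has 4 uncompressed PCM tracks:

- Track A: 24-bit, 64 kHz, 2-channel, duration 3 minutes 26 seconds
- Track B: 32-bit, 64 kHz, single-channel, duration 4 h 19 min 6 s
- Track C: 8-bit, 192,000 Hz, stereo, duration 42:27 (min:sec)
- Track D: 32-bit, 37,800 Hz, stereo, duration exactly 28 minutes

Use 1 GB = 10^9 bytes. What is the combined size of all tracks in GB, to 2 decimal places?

5.54 GB

Track A: 3 minutes 26 seconds = 206 s; 64,000 × 206 × 3 × 2 = 79,104,000 bytes.
Track B: 4 h 19 min 6 s = 15,546 s; 64,000 × 15,546 × 4 × 1 = 3,979,776,000 bytes.
Track C: 42:27 (min:sec) = 2,547 s; 192,000 × 2,547 × 1 × 2 = 978,048,000 bytes.
Track D: exactly 28 minutes = 1,680 s; 37,800 × 1,680 × 4 × 2 = 508,032,000 bytes.
Total = 5,544,960,000 bytes = 5.54 GB.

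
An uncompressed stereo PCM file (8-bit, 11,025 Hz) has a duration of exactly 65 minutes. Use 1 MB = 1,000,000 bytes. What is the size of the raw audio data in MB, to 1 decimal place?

Duration = exactly 65 minutes = 3,900 s.
Bytes = 11,025 samples/s × 3,900 s × 1 bytes/sample × 2 ch = 85,995,000 bytes.
85,995,000 / 1,000,000 = 86.0 MB.

86.0 MB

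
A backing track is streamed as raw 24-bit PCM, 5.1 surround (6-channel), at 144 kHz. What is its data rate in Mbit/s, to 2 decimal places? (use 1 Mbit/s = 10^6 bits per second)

20.74 Mbit/s

Bit rate = 144,000 × 24 × 6 = 20,736,000 bits/s.
= 20.74 Mbit/s.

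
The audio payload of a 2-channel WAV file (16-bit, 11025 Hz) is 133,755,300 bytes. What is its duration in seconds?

3,033 seconds

Byte rate = 11,025 × 2 × 2 = 44,100 bytes/s.
Duration = 133,755,300 / 44,100 = 3,033 s.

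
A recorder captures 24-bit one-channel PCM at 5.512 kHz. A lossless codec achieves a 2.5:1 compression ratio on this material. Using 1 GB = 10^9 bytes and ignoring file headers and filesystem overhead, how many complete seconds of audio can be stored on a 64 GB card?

9,675,858 seconds

Uncompressed byte rate = 5,512 × 3 × 1 = 16,536 bytes/s.
After 2.5:1 compression, effective rate ≈ 6614.4 bytes/s.
Capacity = 64 × 1,000,000,000 = 64,000,000,000 bytes.
64,000,000,000 / effective rate ≈ 9675858.73 s → 9,675,858 seconds.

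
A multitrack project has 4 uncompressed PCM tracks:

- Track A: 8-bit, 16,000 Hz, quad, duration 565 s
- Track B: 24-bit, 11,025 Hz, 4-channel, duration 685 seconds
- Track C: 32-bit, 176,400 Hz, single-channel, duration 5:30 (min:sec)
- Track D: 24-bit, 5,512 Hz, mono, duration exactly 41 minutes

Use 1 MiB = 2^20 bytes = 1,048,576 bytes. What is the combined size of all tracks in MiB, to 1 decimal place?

Track A: 16,000 × 565 × 1 × 4 = 36,160,000 bytes.
Track B: 11,025 × 685 × 3 × 4 = 90,625,500 bytes.
Track C: 5:30 (min:sec) = 330 s; 176,400 × 330 × 4 × 1 = 232,848,000 bytes.
Track D: exactly 41 minutes = 2,460 s; 5,512 × 2,460 × 3 × 1 = 40,678,560 bytes.
Total = 400,312,060 bytes = 381.8 MiB.

381.8 MiB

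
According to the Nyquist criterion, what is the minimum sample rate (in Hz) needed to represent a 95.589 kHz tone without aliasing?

191,178 Hz

Minimum sample rate = 2 × 95,589 Hz = 191,178 Hz.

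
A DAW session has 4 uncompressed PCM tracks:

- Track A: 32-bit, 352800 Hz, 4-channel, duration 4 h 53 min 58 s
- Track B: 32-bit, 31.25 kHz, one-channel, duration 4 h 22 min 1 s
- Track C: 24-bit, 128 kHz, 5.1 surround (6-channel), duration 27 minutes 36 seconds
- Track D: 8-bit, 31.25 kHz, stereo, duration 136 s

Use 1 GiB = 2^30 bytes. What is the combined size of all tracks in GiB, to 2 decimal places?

98.12 GiB

Track A: 4 h 53 min 58 s = 17,638 s; 352,800 × 17,638 × 4 × 4 = 99,562,982,400 bytes.
Track B: 4 h 22 min 1 s = 15,721 s; 31,250 × 15,721 × 4 × 1 = 1,965,125,000 bytes.
Track C: 27 minutes 36 seconds = 1,656 s; 128,000 × 1,656 × 3 × 6 = 3,815,424,000 bytes.
Track D: 31,250 × 136 × 1 × 2 = 8,500,000 bytes.
Total = 105,352,031,400 bytes = 98.12 GiB.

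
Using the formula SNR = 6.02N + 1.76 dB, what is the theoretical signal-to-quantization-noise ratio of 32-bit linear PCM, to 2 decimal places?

194.40 dB

6.02 × 32 + 1.76 = 194.40 dB.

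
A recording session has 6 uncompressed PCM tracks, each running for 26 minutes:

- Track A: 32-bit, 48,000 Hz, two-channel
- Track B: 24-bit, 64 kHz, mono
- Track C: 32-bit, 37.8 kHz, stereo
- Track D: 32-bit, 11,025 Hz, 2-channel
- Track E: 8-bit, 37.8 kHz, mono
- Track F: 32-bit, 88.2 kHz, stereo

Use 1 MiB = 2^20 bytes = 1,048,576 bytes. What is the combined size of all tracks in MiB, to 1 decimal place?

26 minutes = 1,560 s.
Track A: 48,000 × 1,560 × 4 × 2 = 599,040,000 bytes.
Track B: 64,000 × 1,560 × 3 × 1 = 299,520,000 bytes.
Track C: 37,800 × 1,560 × 4 × 2 = 471,744,000 bytes.
Track D: 11,025 × 1,560 × 4 × 2 = 137,592,000 bytes.
Track E: 37,800 × 1,560 × 1 × 1 = 58,968,000 bytes.
Track F: 88,200 × 1,560 × 4 × 2 = 1,100,736,000 bytes.
Total = 2,667,600,000 bytes = 2544.0 MiB.

2544.0 MiB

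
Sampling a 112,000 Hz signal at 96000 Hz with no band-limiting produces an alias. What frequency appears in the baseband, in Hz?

Nyquist = 96,000/2 = 48,000 Hz; 112,000 Hz exceeds it.
Alias = |112,000 − 1×96,000| = |112,000 − 96,000| = 16,000 Hz.

16,000 Hz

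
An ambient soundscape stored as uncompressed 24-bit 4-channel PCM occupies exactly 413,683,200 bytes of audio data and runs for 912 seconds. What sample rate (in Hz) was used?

Bytes = sample_rate × seconds × bytes_per_sample × channels.
sample_rate = 413,683,200 / (912 × 3 × 4) = 413,683,200 / 10,944 = 37,800 Hz.

37,800 Hz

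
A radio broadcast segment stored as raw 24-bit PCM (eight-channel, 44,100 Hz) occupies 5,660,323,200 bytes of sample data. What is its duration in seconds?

Byte rate = 44,100 × 3 × 8 = 1,058,400 bytes/s.
Duration = 5,660,323,200 / 1,058,400 = 5,348 s.

5,348 seconds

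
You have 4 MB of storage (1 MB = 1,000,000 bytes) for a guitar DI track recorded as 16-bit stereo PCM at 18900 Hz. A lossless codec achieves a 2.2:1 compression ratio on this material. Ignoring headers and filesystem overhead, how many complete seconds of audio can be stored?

Uncompressed byte rate = 18,900 × 2 × 2 = 75,600 bytes/s.
After 2.2:1 compression, effective rate ≈ 34363.64 bytes/s.
Capacity = 4 × 1,000,000 = 4,000,000 bytes.
4,000,000 / effective rate ≈ 116.4 s → 116 seconds.

116 seconds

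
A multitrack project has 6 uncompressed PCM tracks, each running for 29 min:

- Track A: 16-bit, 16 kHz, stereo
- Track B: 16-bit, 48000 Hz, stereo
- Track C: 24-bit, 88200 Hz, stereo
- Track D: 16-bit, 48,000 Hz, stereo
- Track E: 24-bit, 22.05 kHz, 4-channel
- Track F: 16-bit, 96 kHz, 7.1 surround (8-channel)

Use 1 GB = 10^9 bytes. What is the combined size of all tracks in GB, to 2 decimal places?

4.83 GB

29 min = 1,740 s.
Track A: 16,000 × 1,740 × 2 × 2 = 111,360,000 bytes.
Track B: 48,000 × 1,740 × 2 × 2 = 334,080,000 bytes.
Track C: 88,200 × 1,740 × 3 × 2 = 920,808,000 bytes.
Track D: 48,000 × 1,740 × 2 × 2 = 334,080,000 bytes.
Track E: 22,050 × 1,740 × 3 × 4 = 460,404,000 bytes.
Track F: 96,000 × 1,740 × 2 × 8 = 2,672,640,000 bytes.
Total = 4,833,372,000 bytes = 4.83 GB.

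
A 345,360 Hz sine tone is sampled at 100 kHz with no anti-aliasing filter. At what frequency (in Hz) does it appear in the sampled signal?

Nyquist = 100,000/2 = 50,000 Hz; 345,360 Hz exceeds it.
Alias = |345,360 − 3×100,000| = |345,360 − 300,000| = 45,360 Hz.

45,360 Hz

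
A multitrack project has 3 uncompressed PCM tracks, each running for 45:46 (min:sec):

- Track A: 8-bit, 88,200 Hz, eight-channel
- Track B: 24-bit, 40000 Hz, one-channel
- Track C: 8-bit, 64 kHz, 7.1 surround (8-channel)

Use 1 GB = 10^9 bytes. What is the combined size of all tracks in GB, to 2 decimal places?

3.67 GB

45:46 (min:sec) = 2,746 s.
Track A: 88,200 × 2,746 × 1 × 8 = 1,937,577,600 bytes.
Track B: 40,000 × 2,746 × 3 × 1 = 329,520,000 bytes.
Track C: 64,000 × 2,746 × 1 × 8 = 1,405,952,000 bytes.
Total = 3,673,049,600 bytes = 3.67 GB.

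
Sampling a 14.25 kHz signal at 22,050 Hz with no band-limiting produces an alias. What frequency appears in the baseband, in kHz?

7.8 kHz

Nyquist = 22,050/2 = 11,025 Hz; 14,250 Hz exceeds it.
Alias = |14,250 − 1×22,050| = |14,250 − 22,050| = 7,800 Hz = 7.8 kHz.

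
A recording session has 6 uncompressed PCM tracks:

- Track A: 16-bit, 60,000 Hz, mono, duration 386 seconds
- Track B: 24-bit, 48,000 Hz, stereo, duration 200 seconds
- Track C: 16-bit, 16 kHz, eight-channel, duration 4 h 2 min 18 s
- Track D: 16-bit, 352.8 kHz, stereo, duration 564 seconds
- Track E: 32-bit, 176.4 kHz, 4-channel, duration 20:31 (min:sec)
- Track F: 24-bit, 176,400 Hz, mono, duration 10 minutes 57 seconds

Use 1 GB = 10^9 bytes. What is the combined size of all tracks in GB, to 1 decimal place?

8.4 GB

Track A: 60,000 × 386 × 2 × 1 = 46,320,000 bytes.
Track B: 48,000 × 200 × 3 × 2 = 57,600,000 bytes.
Track C: 4 h 2 min 18 s = 14,538 s; 16,000 × 14,538 × 2 × 8 = 3,721,728,000 bytes.
Track D: 352,800 × 564 × 2 × 2 = 795,916,800 bytes.
Track E: 20:31 (min:sec) = 1,231 s; 176,400 × 1,231 × 4 × 4 = 3,474,374,400 bytes.
Track F: 10 minutes 57 seconds = 657 s; 176,400 × 657 × 3 × 1 = 347,684,400 bytes.
Total = 8,443,623,600 bytes = 8.4 GB.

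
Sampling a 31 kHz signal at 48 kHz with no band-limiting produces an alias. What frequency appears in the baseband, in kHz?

Nyquist = 48,000/2 = 24,000 Hz; 31,000 Hz exceeds it.
Alias = |31,000 − 1×48,000| = |31,000 − 48,000| = 17,000 Hz = 17 kHz.

17 kHz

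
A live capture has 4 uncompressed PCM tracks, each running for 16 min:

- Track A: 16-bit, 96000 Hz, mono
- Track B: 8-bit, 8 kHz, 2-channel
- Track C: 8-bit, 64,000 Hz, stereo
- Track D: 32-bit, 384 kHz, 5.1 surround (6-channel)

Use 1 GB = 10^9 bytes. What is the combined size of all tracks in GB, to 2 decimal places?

16 min = 960 s.
Track A: 96,000 × 960 × 2 × 1 = 184,320,000 bytes.
Track B: 8,000 × 960 × 1 × 2 = 15,360,000 bytes.
Track C: 64,000 × 960 × 1 × 2 = 122,880,000 bytes.
Track D: 384,000 × 960 × 4 × 6 = 8,847,360,000 bytes.
Total = 9,169,920,000 bytes = 9.17 GB.

9.17 GB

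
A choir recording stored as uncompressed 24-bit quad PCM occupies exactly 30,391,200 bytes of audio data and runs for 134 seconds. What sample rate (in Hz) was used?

18,900 Hz

Bytes = sample_rate × seconds × bytes_per_sample × channels.
sample_rate = 30,391,200 / (134 × 3 × 4) = 30,391,200 / 1,608 = 18,900 Hz.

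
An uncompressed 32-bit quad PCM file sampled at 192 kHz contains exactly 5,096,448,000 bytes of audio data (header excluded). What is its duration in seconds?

Byte rate = 192,000 × 4 × 4 = 3,072,000 bytes/s.
Duration = 5,096,448,000 / 3,072,000 = 1,659 s.

1,659 seconds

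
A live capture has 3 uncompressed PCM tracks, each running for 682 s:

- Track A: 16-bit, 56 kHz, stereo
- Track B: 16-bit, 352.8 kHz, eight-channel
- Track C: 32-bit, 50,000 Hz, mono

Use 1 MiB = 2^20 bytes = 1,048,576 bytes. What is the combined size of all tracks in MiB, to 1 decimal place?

Track A: 56,000 × 682 × 2 × 2 = 152,768,000 bytes.
Track B: 352,800 × 682 × 2 × 8 = 3,849,753,600 bytes.
Track C: 50,000 × 682 × 4 × 1 = 136,400,000 bytes.
Total = 4,138,921,600 bytes = 3947.2 MiB.

3947.2 MiB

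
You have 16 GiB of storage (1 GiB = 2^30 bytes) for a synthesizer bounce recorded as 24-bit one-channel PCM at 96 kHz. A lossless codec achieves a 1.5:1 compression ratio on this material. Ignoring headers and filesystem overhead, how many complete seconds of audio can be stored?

89,478 seconds

Uncompressed byte rate = 96,000 × 3 × 1 = 288,000 bytes/s.
After 1.5:1 compression, effective rate ≈ 192000 bytes/s.
Capacity = 16 × 1,073,741,824 = 17,179,869,184 bytes.
17,179,869,184 / effective rate ≈ 89478.49 s → 89,478 seconds.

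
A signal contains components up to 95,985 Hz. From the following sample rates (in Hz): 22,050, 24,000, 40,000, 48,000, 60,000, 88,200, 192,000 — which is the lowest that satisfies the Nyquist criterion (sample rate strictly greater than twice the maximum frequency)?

Need sample rate > 2 × 95,985 = 191,970 Hz.
Lowest listed rate above 191,970 Hz is 192,000 Hz.

192,000 Hz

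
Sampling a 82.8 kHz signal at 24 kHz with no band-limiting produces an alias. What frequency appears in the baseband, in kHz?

10.8 kHz

Nyquist = 24,000/2 = 12,000 Hz; 82,800 Hz exceeds it.
Alias = |82,800 − 3×24,000| = |82,800 − 72,000| = 10,800 Hz = 10.8 kHz.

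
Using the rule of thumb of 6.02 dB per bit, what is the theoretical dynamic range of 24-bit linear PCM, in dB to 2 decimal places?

144.48 dB

24 × 6.02 = 144.48 dB.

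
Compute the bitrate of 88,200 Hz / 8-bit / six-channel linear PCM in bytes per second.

529,200 bytes/s

Bit rate = 88,200 × 8 × 6 = 4,233,600 bits/s.
4,233,600 / 8 = 529,200 bytes/s.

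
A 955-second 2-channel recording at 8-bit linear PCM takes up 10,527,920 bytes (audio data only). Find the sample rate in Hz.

Bytes = sample_rate × seconds × bytes_per_sample × channels.
sample_rate = 10,527,920 / (955 × 1 × 2) = 10,527,920 / 1,910 = 5,512 Hz.

5,512 Hz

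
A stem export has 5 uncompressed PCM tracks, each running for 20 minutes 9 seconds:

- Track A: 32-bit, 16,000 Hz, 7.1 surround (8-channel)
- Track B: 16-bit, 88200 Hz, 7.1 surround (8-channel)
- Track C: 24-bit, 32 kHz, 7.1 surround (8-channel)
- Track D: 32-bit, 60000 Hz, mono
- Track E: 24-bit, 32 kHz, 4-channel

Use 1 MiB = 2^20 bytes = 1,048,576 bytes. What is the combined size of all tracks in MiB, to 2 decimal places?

3822.40 MiB

20 minutes 9 seconds = 1,209 s.
Track A: 16,000 × 1,209 × 4 × 8 = 619,008,000 bytes.
Track B: 88,200 × 1,209 × 2 × 8 = 1,706,140,800 bytes.
Track C: 32,000 × 1,209 × 3 × 8 = 928,512,000 bytes.
Track D: 60,000 × 1,209 × 4 × 1 = 290,160,000 bytes.
Track E: 32,000 × 1,209 × 3 × 4 = 464,256,000 bytes.
Total = 4,008,076,800 bytes = 3822.40 MiB.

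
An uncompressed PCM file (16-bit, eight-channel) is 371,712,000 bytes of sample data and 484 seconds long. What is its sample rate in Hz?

Bytes = sample_rate × seconds × bytes_per_sample × channels.
sample_rate = 371,712,000 / (484 × 2 × 8) = 371,712,000 / 7,744 = 48,000 Hz.

48,000 Hz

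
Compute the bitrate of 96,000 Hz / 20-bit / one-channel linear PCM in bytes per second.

240,000 bytes/s

Bit rate = 96,000 × 20 × 1 = 1,920,000 bits/s.
1,920,000 / 8 = 240,000 bytes/s.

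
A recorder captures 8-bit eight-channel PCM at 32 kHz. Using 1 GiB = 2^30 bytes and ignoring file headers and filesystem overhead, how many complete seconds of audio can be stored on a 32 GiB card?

Uncompressed byte rate = 32,000 × 1 × 8 = 256,000 bytes/s.
Capacity = 32 × 1,073,741,824 = 34,359,738,368 bytes.
34,359,738,368 / 256,000 ≈ 134217.73 s → 134,217 seconds.

134,217 seconds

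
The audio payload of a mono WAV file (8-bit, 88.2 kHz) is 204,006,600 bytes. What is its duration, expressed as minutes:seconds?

Byte rate = 88,200 × 1 × 1 = 88,200 bytes/s.
Duration = 204,006,600 / 88,200 = 2,313 s.
2,313 s = 38:33.

38:33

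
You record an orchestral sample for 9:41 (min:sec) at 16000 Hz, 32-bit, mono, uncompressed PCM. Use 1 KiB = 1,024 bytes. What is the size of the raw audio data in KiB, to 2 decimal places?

36312.50 KiB

Duration = 9:41 (min:sec) = 581 s.
Bytes = 16,000 samples/s × 581 s × 4 bytes/sample × 1 ch = 37,184,000 bytes.
37,184,000 / 1,024 = 36312.50 KiB.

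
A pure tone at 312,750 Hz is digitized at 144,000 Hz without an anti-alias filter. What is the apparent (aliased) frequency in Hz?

24,750 Hz

Nyquist = 144,000/2 = 72,000 Hz; 312,750 Hz exceeds it.
Alias = |312,750 − 2×144,000| = |312,750 − 288,000| = 24,750 Hz.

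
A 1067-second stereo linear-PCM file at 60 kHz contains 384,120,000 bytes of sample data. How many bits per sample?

Bytes per sample = 384,120,000 / (60,000 × 1,067 × 2) = 384,120,000 / 128,040,000 = 3.
Bit depth = 3 × 8 = 24 bits.

24 bits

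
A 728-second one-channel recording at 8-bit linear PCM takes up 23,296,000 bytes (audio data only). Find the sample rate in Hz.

32,000 Hz

Bytes = sample_rate × seconds × bytes_per_sample × channels.
sample_rate = 23,296,000 / (728 × 1 × 1) = 23,296,000 / 728 = 32,000 Hz.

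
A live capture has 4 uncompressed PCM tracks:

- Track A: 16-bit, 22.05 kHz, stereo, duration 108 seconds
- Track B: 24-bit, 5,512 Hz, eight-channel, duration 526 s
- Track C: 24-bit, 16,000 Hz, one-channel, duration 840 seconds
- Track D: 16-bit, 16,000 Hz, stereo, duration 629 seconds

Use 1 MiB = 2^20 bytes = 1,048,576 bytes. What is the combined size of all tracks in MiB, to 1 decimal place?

152.3 MiB

Track A: 22,050 × 108 × 2 × 2 = 9,525,600 bytes.
Track B: 5,512 × 526 × 3 × 8 = 69,583,488 bytes.
Track C: 16,000 × 840 × 3 × 1 = 40,320,000 bytes.
Track D: 16,000 × 629 × 2 × 2 = 40,256,000 bytes.
Total = 159,685,088 bytes = 152.3 MiB.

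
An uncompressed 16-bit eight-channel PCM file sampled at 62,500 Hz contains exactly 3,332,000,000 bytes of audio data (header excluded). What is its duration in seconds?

Byte rate = 62,500 × 2 × 8 = 1,000,000 bytes/s.
Duration = 3,332,000,000 / 1,000,000 = 3,332 s.

3,332 seconds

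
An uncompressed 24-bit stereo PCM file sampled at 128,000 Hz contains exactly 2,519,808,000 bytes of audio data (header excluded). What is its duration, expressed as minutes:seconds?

54:41

Byte rate = 128,000 × 3 × 2 = 768,000 bytes/s.
Duration = 2,519,808,000 / 768,000 = 3,281 s.
3,281 s = 54:41.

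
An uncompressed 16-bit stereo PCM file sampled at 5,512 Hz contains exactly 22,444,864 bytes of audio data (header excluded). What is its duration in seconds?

Byte rate = 5,512 × 2 × 2 = 22,048 bytes/s.
Duration = 22,444,864 / 22,048 = 1,018 s.

1,018 seconds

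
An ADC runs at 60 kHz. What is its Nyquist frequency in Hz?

Nyquist frequency = sample rate / 2 = 60,000 / 2 = 30,000 Hz.

30,000 Hz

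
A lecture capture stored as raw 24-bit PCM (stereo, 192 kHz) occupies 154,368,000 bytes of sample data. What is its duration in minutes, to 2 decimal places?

2.23 minutes

Byte rate = 192,000 × 3 × 2 = 1,152,000 bytes/s.
Duration = 154,368,000 / 1,152,000 = 134 s.
134 s / 60 = 2.23 minutes.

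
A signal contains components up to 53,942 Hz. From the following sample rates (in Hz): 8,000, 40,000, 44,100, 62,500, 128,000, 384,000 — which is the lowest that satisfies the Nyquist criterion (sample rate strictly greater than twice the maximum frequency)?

128,000 Hz

Need sample rate > 2 × 53,942 = 107,884 Hz.
Lowest listed rate above 107,884 Hz is 128,000 Hz.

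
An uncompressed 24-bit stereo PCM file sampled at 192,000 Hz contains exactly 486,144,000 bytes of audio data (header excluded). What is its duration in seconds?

422 seconds

Byte rate = 192,000 × 3 × 2 = 1,152,000 bytes/s.
Duration = 486,144,000 / 1,152,000 = 422 s.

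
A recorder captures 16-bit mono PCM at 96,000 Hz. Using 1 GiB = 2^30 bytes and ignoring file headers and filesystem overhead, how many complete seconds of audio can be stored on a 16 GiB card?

89,478 seconds

Uncompressed byte rate = 96,000 × 2 × 1 = 192,000 bytes/s.
Capacity = 16 × 1,073,741,824 = 17,179,869,184 bytes.
17,179,869,184 / 192,000 ≈ 89478.49 s → 89,478 seconds.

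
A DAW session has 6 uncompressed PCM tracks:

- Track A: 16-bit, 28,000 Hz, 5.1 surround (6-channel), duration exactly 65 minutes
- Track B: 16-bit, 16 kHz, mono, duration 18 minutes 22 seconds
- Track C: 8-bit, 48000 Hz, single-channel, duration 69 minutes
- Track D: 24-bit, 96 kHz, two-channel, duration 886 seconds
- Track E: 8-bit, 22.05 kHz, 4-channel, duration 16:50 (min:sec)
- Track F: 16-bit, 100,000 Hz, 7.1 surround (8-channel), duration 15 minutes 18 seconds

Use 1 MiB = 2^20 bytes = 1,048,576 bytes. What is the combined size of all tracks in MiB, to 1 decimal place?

Track A: exactly 65 minutes = 3,900 s; 28,000 × 3,900 × 2 × 6 = 1,310,400,000 bytes.
Track B: 18 minutes 22 seconds = 1,102 s; 16,000 × 1,102 × 2 × 1 = 35,264,000 bytes.
Track C: 69 minutes = 4,140 s; 48,000 × 4,140 × 1 × 1 = 198,720,000 bytes.
Track D: 96,000 × 886 × 3 × 2 = 510,336,000 bytes.
Track E: 16:50 (min:sec) = 1,010 s; 22,050 × 1,010 × 1 × 4 = 89,082,000 bytes.
Track F: 15 minutes 18 seconds = 918 s; 100,000 × 918 × 2 × 8 = 1,468,800,000 bytes.
Total = 3,612,602,000 bytes = 3445.2 MiB.

3445.2 MiB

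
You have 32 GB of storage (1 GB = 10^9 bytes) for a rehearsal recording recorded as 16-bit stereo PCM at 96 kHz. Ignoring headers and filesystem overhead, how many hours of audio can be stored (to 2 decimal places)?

23.15 hours

Uncompressed byte rate = 96,000 × 2 × 2 = 384,000 bytes/s.
Capacity = 32 × 1,000,000,000 = 32,000,000,000 bytes.
32,000,000,000 / 384,000 ≈ 83333.33 s → 23.15 hours.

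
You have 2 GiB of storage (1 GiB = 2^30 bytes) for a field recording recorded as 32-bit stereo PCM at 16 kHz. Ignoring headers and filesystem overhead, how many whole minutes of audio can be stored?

Uncompressed byte rate = 16,000 × 4 × 2 = 128,000 bytes/s.
Capacity = 2 × 1,073,741,824 = 2,147,483,648 bytes.
2,147,483,648 / 128,000 ≈ 16777.22 s → 279 minutes.

279 minutes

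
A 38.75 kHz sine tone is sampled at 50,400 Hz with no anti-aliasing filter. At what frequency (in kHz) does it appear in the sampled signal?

Nyquist = 50,400/2 = 25,200 Hz; 38,750 Hz exceeds it.
Alias = |38,750 − 1×50,400| = |38,750 − 50,400| = 11,650 Hz = 11.65 kHz.

11.65 kHz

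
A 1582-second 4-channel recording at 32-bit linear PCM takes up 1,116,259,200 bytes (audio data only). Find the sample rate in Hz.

Bytes = sample_rate × seconds × bytes_per_sample × channels.
sample_rate = 1,116,259,200 / (1,582 × 4 × 4) = 1,116,259,200 / 25,312 = 44,100 Hz.

44,100 Hz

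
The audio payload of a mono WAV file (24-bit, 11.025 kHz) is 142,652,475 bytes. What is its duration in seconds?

4,313 seconds

Byte rate = 11,025 × 3 × 1 = 33,075 bytes/s.
Duration = 142,652,475 / 33,075 = 4,313 s.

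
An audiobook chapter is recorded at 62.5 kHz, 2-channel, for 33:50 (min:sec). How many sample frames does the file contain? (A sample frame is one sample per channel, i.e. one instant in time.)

33:50 (min:sec) = 2,030 s.
62,500 samples/s × 2,030 s = 126,875,000 frames.

126,875,000 sample frames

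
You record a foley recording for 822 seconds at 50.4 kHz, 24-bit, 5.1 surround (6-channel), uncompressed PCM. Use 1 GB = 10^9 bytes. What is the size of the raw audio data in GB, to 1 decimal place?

Bytes = 50,400 samples/s × 822 s × 3 bytes/sample × 6 ch = 745,718,400 bytes.
745,718,400 / 1,000,000,000 = 0.7 GB.

0.7 GB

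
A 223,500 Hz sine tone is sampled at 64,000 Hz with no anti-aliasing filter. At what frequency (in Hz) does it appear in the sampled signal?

31,500 Hz

Nyquist = 64,000/2 = 32,000 Hz; 223,500 Hz exceeds it.
Alias = |223,500 − 3×64,000| = |223,500 − 192,000| = 31,500 Hz.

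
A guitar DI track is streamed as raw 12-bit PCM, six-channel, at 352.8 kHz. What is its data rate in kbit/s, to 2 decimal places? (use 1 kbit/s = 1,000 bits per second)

Bit rate = 352,800 × 12 × 6 = 25,401,600 bits/s.
= 25401.60 kbit/s.

25401.60 kbit/s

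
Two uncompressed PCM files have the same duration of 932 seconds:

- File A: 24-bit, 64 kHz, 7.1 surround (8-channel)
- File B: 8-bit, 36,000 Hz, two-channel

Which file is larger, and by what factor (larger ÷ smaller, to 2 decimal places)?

File A, by a factor of 21.33

File A: 64,000 × 3 × 8 = 1,536,000 bytes/s.
File B: 36,000 × 1 × 2 = 72,000 bytes/s.
File A is larger; ratio = 1,431,552,000 / 67,104,000 = 21.33.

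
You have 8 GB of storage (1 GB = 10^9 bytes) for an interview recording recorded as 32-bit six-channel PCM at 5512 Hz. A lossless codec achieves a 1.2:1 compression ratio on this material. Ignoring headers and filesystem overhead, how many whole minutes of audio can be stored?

Uncompressed byte rate = 5,512 × 4 × 6 = 132,288 bytes/s.
After 1.2:1 compression, effective rate ≈ 110240 bytes/s.
Capacity = 8 × 1,000,000,000 = 8,000,000,000 bytes.
8,000,000,000 / effective rate ≈ 72568.94 s → 1,209 minutes.

1,209 minutes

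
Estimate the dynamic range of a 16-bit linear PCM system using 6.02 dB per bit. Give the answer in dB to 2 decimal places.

16 × 6.02 = 96.32 dB.

96.32 dB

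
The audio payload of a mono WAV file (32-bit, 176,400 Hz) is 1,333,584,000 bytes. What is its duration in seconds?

1,890 seconds

Byte rate = 176,400 × 4 × 1 = 705,600 bytes/s.
Duration = 1,333,584,000 / 705,600 = 1,890 s.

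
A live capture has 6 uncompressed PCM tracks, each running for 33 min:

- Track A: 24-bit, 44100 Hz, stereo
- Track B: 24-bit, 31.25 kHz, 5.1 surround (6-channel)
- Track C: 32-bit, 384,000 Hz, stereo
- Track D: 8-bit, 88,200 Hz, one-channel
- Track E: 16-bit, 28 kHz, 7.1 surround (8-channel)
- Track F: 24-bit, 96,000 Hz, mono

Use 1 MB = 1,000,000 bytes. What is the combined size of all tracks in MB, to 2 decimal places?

9352.13 MB

33 min = 1,980 s.
Track A: 44,100 × 1,980 × 3 × 2 = 523,908,000 bytes.
Track B: 31,250 × 1,980 × 3 × 6 = 1,113,750,000 bytes.
Track C: 384,000 × 1,980 × 4 × 2 = 6,082,560,000 bytes.
Track D: 88,200 × 1,980 × 1 × 1 = 174,636,000 bytes.
Track E: 28,000 × 1,980 × 2 × 8 = 887,040,000 bytes.
Track F: 96,000 × 1,980 × 3 × 1 = 570,240,000 bytes.
Total = 9,352,134,000 bytes = 9352.13 MB.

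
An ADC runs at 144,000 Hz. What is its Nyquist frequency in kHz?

Nyquist frequency = sample rate / 2 = 144,000 / 2 = 72 kHz.

72 kHz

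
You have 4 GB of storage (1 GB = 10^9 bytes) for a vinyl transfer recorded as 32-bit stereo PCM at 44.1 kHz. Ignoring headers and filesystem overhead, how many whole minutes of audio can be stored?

Uncompressed byte rate = 44,100 × 4 × 2 = 352,800 bytes/s.
Capacity = 4 × 1,000,000,000 = 4,000,000,000 bytes.
4,000,000,000 / 352,800 ≈ 11337.87 s → 188 minutes.

188 minutes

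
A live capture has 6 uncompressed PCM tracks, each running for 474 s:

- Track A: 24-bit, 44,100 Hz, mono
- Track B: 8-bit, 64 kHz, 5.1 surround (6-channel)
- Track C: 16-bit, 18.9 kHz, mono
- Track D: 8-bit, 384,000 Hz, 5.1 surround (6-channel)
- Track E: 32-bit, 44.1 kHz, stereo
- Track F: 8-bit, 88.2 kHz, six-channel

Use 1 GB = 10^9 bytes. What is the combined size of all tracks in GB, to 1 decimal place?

1.8 GB

Track A: 44,100 × 474 × 3 × 1 = 62,710,200 bytes.
Track B: 64,000 × 474 × 1 × 6 = 182,016,000 bytes.
Track C: 18,900 × 474 × 2 × 1 = 17,917,200 bytes.
Track D: 384,000 × 474 × 1 × 6 = 1,092,096,000 bytes.
Track E: 44,100 × 474 × 4 × 2 = 167,227,200 bytes.
Track F: 88,200 × 474 × 1 × 6 = 250,840,800 bytes.
Total = 1,772,807,400 bytes = 1.8 GB.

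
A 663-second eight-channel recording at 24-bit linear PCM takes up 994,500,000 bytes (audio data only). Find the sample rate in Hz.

Bytes = sample_rate × seconds × bytes_per_sample × channels.
sample_rate = 994,500,000 / (663 × 3 × 8) = 994,500,000 / 15,912 = 62,500 Hz.

62,500 Hz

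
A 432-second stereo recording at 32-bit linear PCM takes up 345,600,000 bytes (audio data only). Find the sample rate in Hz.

100,000 Hz

Bytes = sample_rate × seconds × bytes_per_sample × channels.
sample_rate = 345,600,000 / (432 × 4 × 2) = 345,600,000 / 3,456 = 100,000 Hz.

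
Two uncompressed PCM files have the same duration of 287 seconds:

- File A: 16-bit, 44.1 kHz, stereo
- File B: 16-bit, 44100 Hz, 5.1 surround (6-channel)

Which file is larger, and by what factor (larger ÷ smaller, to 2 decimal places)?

File B, by a factor of 3.00

File A: 44,100 × 2 × 2 = 176,400 bytes/s.
File B: 44,100 × 2 × 6 = 529,200 bytes/s.
File B is larger; ratio = 151,880,400 / 50,626,800 = 3.00.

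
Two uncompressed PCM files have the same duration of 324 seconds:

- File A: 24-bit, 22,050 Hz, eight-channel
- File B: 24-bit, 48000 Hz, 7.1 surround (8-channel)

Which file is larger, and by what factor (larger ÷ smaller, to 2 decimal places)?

File A: 22,050 × 3 × 8 = 529,200 bytes/s.
File B: 48,000 × 3 × 8 = 1,152,000 bytes/s.
File B is larger; ratio = 373,248,000 / 171,460,800 = 2.18.

File B, by a factor of 2.18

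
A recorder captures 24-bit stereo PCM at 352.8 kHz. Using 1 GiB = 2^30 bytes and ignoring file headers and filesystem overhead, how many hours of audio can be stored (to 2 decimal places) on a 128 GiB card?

Uncompressed byte rate = 352,800 × 3 × 2 = 2,116,800 bytes/s.
Capacity = 128 × 1,073,741,824 = 137,438,953,472 bytes.
137,438,953,472 / 2,116,800 ≈ 64927.7 s → 18.04 hours.

18.04 hours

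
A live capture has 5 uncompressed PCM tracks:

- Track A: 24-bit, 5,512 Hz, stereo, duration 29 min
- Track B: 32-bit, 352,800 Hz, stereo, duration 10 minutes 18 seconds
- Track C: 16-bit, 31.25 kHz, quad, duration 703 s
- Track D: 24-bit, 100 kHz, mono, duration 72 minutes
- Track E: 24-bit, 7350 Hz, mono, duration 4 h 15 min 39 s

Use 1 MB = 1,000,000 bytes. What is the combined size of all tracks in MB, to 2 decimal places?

Track A: 29 min = 1,740 s; 5,512 × 1,740 × 3 × 2 = 57,545,280 bytes.
Track B: 10 minutes 18 seconds = 618 s; 352,800 × 618 × 4 × 2 = 1,744,243,200 bytes.
Track C: 31,250 × 703 × 2 × 4 = 175,750,000 bytes.
Track D: 72 minutes = 4,320 s; 100,000 × 4,320 × 3 × 1 = 1,296,000,000 bytes.
Track E: 4 h 15 min 39 s = 15,339 s; 7,350 × 15,339 × 3 × 1 = 338,224,950 bytes.
Total = 3,611,763,430 bytes = 3611.76 MB.

3611.76 MB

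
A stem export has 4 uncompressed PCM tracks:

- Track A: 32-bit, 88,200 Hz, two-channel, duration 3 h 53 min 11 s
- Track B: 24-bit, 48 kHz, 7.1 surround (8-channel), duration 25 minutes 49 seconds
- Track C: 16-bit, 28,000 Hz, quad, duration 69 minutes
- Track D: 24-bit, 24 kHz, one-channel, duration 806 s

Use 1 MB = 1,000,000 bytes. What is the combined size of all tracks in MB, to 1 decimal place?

Track A: 3 h 53 min 11 s = 13,991 s; 88,200 × 13,991 × 4 × 2 = 9,872,049,600 bytes.
Track B: 25 minutes 49 seconds = 1,549 s; 48,000 × 1,549 × 3 × 8 = 1,784,448,000 bytes.
Track C: 69 minutes = 4,140 s; 28,000 × 4,140 × 2 × 4 = 927,360,000 bytes.
Track D: 24,000 × 806 × 3 × 1 = 58,032,000 bytes.
Total = 12,641,889,600 bytes = 12641.9 MB.

12641.9 MB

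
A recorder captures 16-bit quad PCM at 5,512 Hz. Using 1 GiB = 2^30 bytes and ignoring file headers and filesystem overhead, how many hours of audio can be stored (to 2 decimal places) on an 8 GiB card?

Uncompressed byte rate = 5,512 × 2 × 4 = 44,096 bytes/s.
Capacity = 8 × 1,073,741,824 = 8,589,934,592 bytes.
8,589,934,592 / 44,096 ≈ 194800.77 s → 54.11 hours.

54.11 hours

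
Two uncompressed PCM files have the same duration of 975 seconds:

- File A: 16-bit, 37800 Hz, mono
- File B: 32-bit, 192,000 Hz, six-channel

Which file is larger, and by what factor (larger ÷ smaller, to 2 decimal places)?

File B, by a factor of 60.95

File A: 37,800 × 2 × 1 = 75,600 bytes/s.
File B: 192,000 × 4 × 6 = 4,608,000 bytes/s.
File B is larger; ratio = 4,492,800,000 / 73,710,000 = 60.95.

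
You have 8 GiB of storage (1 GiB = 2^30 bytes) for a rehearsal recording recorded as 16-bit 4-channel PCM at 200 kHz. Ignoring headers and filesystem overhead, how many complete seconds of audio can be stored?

5,368 seconds

Uncompressed byte rate = 200,000 × 2 × 4 = 1,600,000 bytes/s.
Capacity = 8 × 1,073,741,824 = 8,589,934,592 bytes.
8,589,934,592 / 1,600,000 ≈ 5368.71 s → 5,368 seconds.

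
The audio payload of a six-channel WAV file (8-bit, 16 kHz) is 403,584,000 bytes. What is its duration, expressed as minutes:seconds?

Byte rate = 16,000 × 1 × 6 = 96,000 bytes/s.
Duration = 403,584,000 / 96,000 = 4,204 s.
4,204 s = 70:04.

70:04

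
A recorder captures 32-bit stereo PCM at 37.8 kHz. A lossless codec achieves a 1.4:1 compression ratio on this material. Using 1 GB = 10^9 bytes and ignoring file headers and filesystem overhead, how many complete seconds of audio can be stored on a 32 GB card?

Uncompressed byte rate = 37,800 × 4 × 2 = 302,400 bytes/s.
After 1.4:1 compression, effective rate ≈ 216000 bytes/s.
Capacity = 32 × 1,000,000,000 = 32,000,000,000 bytes.
32,000,000,000 / effective rate ≈ 148148.15 s → 148,148 seconds.

148,148 seconds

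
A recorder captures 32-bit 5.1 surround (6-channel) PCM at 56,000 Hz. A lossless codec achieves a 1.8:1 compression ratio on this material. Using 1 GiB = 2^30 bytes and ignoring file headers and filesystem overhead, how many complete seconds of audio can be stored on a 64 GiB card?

92,035 seconds

Uncompressed byte rate = 56,000 × 4 × 6 = 1,344,000 bytes/s.
After 1.8:1 compression, effective rate ≈ 746666.67 bytes/s.
Capacity = 64 × 1,073,741,824 = 68,719,476,736 bytes.
68,719,476,736 / effective rate ≈ 92035.01 s → 92,035 seconds.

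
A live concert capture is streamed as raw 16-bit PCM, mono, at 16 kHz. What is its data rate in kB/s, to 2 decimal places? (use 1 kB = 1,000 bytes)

Bit rate = 16,000 × 16 × 1 = 256,000 bits/s.
256,000 / 8 = 32,000 B/s = 32.00 kB/s.

32.00 kB/s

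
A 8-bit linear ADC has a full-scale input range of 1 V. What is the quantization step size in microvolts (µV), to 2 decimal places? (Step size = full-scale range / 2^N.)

1 V / 2^8 = 1 / 256 V = 3906.25 µV.

3906.25 µV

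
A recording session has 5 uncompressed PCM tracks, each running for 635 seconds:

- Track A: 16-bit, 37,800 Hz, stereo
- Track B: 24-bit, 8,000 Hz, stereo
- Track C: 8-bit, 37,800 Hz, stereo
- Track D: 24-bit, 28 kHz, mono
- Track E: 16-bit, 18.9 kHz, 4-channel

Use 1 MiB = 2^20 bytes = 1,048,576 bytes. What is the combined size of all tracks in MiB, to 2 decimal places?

308.85 MiB

Track A: 37,800 × 635 × 2 × 2 = 96,012,000 bytes.
Track B: 8,000 × 635 × 3 × 2 = 30,480,000 bytes.
Track C: 37,800 × 635 × 1 × 2 = 48,006,000 bytes.
Track D: 28,000 × 635 × 3 × 1 = 53,340,000 bytes.
Track E: 18,900 × 635 × 2 × 4 = 96,012,000 bytes.
Total = 323,850,000 bytes = 308.85 MiB.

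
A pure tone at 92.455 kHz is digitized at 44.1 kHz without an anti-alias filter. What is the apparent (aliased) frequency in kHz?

4.255 kHz

Nyquist = 44,100/2 = 22,050 Hz; 92,455 Hz exceeds it.
Alias = |92,455 − 2×44,100| = |92,455 − 88,200| = 4,255 Hz = 4.255 kHz.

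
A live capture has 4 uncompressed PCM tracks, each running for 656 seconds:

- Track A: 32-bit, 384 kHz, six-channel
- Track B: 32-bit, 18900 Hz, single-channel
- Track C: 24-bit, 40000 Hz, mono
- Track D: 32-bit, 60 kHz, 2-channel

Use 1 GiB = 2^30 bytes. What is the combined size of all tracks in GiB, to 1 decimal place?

6.0 GiB

Track A: 384,000 × 656 × 4 × 6 = 6,045,696,000 bytes.
Track B: 18,900 × 656 × 4 × 1 = 49,593,600 bytes.
Track C: 40,000 × 656 × 3 × 1 = 78,720,000 bytes.
Track D: 60,000 × 656 × 4 × 2 = 314,880,000 bytes.
Total = 6,488,889,600 bytes = 6.0 GiB.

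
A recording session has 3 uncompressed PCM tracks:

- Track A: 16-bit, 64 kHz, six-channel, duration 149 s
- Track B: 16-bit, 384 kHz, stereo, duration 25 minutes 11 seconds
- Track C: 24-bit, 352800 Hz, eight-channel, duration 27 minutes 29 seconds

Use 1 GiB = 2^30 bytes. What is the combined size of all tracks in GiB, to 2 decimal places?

15.27 GiB

Track A: 64,000 × 149 × 2 × 6 = 114,432,000 bytes.
Track B: 25 minutes 11 seconds = 1,511 s; 384,000 × 1,511 × 2 × 2 = 2,320,896,000 bytes.
Track C: 27 minutes 29 seconds = 1,649 s; 352,800 × 1,649 × 3 × 8 = 13,962,412,800 bytes.
Total = 16,397,740,800 bytes = 15.27 GiB.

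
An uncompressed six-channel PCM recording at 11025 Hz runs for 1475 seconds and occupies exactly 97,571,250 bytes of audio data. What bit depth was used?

Bytes per sample = 97,571,250 / (11,025 × 1,475 × 6) = 97,571,250 / 97,571,250 = 1.
Bit depth = 1 × 8 = 8 bits.

8 bits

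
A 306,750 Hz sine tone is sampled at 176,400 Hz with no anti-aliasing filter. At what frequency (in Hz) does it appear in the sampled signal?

46,050 Hz

Nyquist = 176,400/2 = 88,200 Hz; 306,750 Hz exceeds it.
Alias = |306,750 − 2×176,400| = |306,750 − 352,800| = 46,050 Hz.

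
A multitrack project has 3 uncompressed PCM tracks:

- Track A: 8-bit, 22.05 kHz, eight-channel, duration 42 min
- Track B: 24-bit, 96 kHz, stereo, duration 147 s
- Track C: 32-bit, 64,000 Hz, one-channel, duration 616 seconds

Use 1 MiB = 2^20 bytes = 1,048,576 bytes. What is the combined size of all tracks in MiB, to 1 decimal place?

Track A: 42 min = 2,520 s; 22,050 × 2,520 × 1 × 8 = 444,528,000 bytes.
Track B: 96,000 × 147 × 3 × 2 = 84,672,000 bytes.
Track C: 64,000 × 616 × 4 × 1 = 157,696,000 bytes.
Total = 686,896,000 bytes = 655.1 MiB.

655.1 MiB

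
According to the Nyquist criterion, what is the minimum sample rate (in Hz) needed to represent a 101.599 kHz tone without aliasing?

203,198 Hz

Minimum sample rate = 2 × 101,599 Hz = 203,198 Hz.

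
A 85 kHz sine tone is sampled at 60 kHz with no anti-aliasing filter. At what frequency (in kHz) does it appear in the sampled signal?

25 kHz

Nyquist = 60,000/2 = 30,000 Hz; 85,000 Hz exceeds it.
Alias = |85,000 − 1×60,000| = |85,000 − 60,000| = 25,000 Hz = 25 kHz.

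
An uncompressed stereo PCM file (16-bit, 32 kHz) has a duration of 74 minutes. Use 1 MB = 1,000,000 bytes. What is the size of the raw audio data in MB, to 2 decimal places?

Duration = 74 minutes = 4,440 s.
Bytes = 32,000 samples/s × 4,440 s × 2 bytes/sample × 2 ch = 568,320,000 bytes.
568,320,000 / 1,000,000 = 568.32 MB.

568.32 MB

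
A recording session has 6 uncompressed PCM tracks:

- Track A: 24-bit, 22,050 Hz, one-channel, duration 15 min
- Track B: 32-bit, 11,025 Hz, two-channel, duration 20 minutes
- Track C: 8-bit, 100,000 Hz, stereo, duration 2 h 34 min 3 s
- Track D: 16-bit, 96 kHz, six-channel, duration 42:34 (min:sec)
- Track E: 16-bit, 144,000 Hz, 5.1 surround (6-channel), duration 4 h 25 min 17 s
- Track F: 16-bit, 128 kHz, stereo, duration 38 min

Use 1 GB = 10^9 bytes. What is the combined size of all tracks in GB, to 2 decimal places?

Track A: 15 min = 900 s; 22,050 × 900 × 3 × 1 = 59,535,000 bytes.
Track B: 20 minutes = 1,200 s; 11,025 × 1,200 × 4 × 2 = 105,840,000 bytes.
Track C: 2 h 34 min 3 s = 9,243 s; 100,000 × 9,243 × 1 × 2 = 1,848,600,000 bytes.
Track D: 42:34 (min:sec) = 2,554 s; 96,000 × 2,554 × 2 × 6 = 2,942,208,000 bytes.
Track E: 4 h 25 min 17 s = 15,917 s; 144,000 × 15,917 × 2 × 6 = 27,504,576,000 bytes.
Track F: 38 min = 2,280 s; 128,000 × 2,280 × 2 × 2 = 1,167,360,000 bytes.
Total = 33,628,119,000 bytes = 33.63 GB.

33.63 GB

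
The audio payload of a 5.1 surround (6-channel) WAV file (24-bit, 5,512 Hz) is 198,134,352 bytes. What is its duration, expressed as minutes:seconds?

Byte rate = 5,512 × 3 × 6 = 99,216 bytes/s.
Duration = 198,134,352 / 99,216 = 1,997 s.
1,997 s = 33:17.

33:17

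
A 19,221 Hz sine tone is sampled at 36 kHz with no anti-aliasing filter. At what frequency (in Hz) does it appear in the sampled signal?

Nyquist = 36,000/2 = 18,000 Hz; 19,221 Hz exceeds it.
Alias = |19,221 − 1×36,000| = |19,221 − 36,000| = 16,779 Hz.

16,779 Hz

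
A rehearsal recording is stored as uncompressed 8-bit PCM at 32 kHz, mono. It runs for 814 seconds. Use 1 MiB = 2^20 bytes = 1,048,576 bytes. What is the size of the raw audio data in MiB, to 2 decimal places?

24.84 MiB

Bytes = 32,000 samples/s × 814 s × 1 bytes/sample × 1 ch = 26,048,000 bytes.
26,048,000 / 1,048,576 = 24.84 MiB.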